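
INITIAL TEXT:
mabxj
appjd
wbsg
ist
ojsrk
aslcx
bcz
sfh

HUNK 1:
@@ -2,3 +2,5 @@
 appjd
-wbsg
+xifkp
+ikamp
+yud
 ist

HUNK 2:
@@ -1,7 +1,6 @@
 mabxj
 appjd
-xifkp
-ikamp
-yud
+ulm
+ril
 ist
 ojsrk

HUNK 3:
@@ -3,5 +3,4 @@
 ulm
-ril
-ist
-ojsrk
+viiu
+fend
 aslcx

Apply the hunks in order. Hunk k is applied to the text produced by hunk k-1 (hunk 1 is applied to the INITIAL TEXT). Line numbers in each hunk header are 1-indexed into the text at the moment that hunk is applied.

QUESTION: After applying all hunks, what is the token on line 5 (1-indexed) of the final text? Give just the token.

Answer: fend

Derivation:
Hunk 1: at line 2 remove [wbsg] add [xifkp,ikamp,yud] -> 10 lines: mabxj appjd xifkp ikamp yud ist ojsrk aslcx bcz sfh
Hunk 2: at line 1 remove [xifkp,ikamp,yud] add [ulm,ril] -> 9 lines: mabxj appjd ulm ril ist ojsrk aslcx bcz sfh
Hunk 3: at line 3 remove [ril,ist,ojsrk] add [viiu,fend] -> 8 lines: mabxj appjd ulm viiu fend aslcx bcz sfh
Final line 5: fend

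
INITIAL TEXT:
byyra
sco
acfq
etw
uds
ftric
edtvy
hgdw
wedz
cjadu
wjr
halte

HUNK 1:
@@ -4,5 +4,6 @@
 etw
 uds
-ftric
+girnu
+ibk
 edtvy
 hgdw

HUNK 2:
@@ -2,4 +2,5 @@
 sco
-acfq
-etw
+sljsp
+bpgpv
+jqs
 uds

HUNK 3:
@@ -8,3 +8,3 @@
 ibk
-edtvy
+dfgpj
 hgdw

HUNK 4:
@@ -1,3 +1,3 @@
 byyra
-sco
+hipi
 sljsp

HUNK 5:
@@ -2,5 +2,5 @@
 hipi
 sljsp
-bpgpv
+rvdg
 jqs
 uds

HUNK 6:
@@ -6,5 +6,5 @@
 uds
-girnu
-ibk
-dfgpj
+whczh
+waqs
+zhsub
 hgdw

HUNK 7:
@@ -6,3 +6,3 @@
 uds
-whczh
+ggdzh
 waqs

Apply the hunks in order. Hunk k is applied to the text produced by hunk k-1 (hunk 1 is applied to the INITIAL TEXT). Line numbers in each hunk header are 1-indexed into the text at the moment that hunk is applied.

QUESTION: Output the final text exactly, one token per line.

Hunk 1: at line 4 remove [ftric] add [girnu,ibk] -> 13 lines: byyra sco acfq etw uds girnu ibk edtvy hgdw wedz cjadu wjr halte
Hunk 2: at line 2 remove [acfq,etw] add [sljsp,bpgpv,jqs] -> 14 lines: byyra sco sljsp bpgpv jqs uds girnu ibk edtvy hgdw wedz cjadu wjr halte
Hunk 3: at line 8 remove [edtvy] add [dfgpj] -> 14 lines: byyra sco sljsp bpgpv jqs uds girnu ibk dfgpj hgdw wedz cjadu wjr halte
Hunk 4: at line 1 remove [sco] add [hipi] -> 14 lines: byyra hipi sljsp bpgpv jqs uds girnu ibk dfgpj hgdw wedz cjadu wjr halte
Hunk 5: at line 2 remove [bpgpv] add [rvdg] -> 14 lines: byyra hipi sljsp rvdg jqs uds girnu ibk dfgpj hgdw wedz cjadu wjr halte
Hunk 6: at line 6 remove [girnu,ibk,dfgpj] add [whczh,waqs,zhsub] -> 14 lines: byyra hipi sljsp rvdg jqs uds whczh waqs zhsub hgdw wedz cjadu wjr halte
Hunk 7: at line 6 remove [whczh] add [ggdzh] -> 14 lines: byyra hipi sljsp rvdg jqs uds ggdzh waqs zhsub hgdw wedz cjadu wjr halte

Answer: byyra
hipi
sljsp
rvdg
jqs
uds
ggdzh
waqs
zhsub
hgdw
wedz
cjadu
wjr
halte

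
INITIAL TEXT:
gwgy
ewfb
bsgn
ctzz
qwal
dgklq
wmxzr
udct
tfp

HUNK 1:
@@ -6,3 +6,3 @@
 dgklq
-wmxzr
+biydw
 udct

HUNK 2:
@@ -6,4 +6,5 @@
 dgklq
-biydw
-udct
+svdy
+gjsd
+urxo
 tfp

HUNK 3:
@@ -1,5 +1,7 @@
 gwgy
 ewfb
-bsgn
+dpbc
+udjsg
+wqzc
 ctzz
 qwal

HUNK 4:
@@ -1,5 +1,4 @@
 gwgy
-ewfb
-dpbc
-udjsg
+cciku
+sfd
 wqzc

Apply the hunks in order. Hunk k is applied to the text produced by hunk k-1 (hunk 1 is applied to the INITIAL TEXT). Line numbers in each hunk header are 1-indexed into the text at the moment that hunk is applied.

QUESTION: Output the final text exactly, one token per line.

Hunk 1: at line 6 remove [wmxzr] add [biydw] -> 9 lines: gwgy ewfb bsgn ctzz qwal dgklq biydw udct tfp
Hunk 2: at line 6 remove [biydw,udct] add [svdy,gjsd,urxo] -> 10 lines: gwgy ewfb bsgn ctzz qwal dgklq svdy gjsd urxo tfp
Hunk 3: at line 1 remove [bsgn] add [dpbc,udjsg,wqzc] -> 12 lines: gwgy ewfb dpbc udjsg wqzc ctzz qwal dgklq svdy gjsd urxo tfp
Hunk 4: at line 1 remove [ewfb,dpbc,udjsg] add [cciku,sfd] -> 11 lines: gwgy cciku sfd wqzc ctzz qwal dgklq svdy gjsd urxo tfp

Answer: gwgy
cciku
sfd
wqzc
ctzz
qwal
dgklq
svdy
gjsd
urxo
tfp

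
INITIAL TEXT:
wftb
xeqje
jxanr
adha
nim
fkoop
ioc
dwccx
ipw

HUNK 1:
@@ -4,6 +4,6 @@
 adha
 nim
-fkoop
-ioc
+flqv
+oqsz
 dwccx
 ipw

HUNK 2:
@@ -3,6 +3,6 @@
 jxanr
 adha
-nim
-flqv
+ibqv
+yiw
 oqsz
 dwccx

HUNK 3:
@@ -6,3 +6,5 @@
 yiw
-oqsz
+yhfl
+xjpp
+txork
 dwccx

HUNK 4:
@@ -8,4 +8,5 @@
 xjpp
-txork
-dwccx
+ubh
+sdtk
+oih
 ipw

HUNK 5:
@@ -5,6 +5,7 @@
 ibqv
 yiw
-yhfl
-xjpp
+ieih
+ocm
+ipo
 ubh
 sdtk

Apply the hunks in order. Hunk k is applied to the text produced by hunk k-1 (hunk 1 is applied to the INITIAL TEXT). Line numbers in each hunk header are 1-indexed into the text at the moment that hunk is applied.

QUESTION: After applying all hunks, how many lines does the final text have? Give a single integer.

Hunk 1: at line 4 remove [fkoop,ioc] add [flqv,oqsz] -> 9 lines: wftb xeqje jxanr adha nim flqv oqsz dwccx ipw
Hunk 2: at line 3 remove [nim,flqv] add [ibqv,yiw] -> 9 lines: wftb xeqje jxanr adha ibqv yiw oqsz dwccx ipw
Hunk 3: at line 6 remove [oqsz] add [yhfl,xjpp,txork] -> 11 lines: wftb xeqje jxanr adha ibqv yiw yhfl xjpp txork dwccx ipw
Hunk 4: at line 8 remove [txork,dwccx] add [ubh,sdtk,oih] -> 12 lines: wftb xeqje jxanr adha ibqv yiw yhfl xjpp ubh sdtk oih ipw
Hunk 5: at line 5 remove [yhfl,xjpp] add [ieih,ocm,ipo] -> 13 lines: wftb xeqje jxanr adha ibqv yiw ieih ocm ipo ubh sdtk oih ipw
Final line count: 13

Answer: 13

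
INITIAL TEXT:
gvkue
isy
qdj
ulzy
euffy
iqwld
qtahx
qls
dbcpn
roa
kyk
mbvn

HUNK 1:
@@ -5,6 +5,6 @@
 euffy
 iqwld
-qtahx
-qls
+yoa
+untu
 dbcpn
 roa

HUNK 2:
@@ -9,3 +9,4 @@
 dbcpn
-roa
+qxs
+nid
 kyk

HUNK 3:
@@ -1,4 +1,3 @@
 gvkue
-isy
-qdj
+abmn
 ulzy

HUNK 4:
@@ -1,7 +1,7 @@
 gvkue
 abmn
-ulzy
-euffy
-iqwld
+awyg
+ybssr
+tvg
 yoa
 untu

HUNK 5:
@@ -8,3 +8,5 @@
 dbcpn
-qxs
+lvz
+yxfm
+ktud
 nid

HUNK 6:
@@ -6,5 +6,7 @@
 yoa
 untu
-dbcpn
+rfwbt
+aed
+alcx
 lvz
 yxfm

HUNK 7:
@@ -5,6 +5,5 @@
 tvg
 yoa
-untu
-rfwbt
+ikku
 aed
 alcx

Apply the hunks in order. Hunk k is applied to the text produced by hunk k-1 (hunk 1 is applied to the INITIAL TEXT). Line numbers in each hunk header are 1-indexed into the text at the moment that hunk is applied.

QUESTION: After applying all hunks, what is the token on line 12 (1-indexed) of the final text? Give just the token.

Answer: ktud

Derivation:
Hunk 1: at line 5 remove [qtahx,qls] add [yoa,untu] -> 12 lines: gvkue isy qdj ulzy euffy iqwld yoa untu dbcpn roa kyk mbvn
Hunk 2: at line 9 remove [roa] add [qxs,nid] -> 13 lines: gvkue isy qdj ulzy euffy iqwld yoa untu dbcpn qxs nid kyk mbvn
Hunk 3: at line 1 remove [isy,qdj] add [abmn] -> 12 lines: gvkue abmn ulzy euffy iqwld yoa untu dbcpn qxs nid kyk mbvn
Hunk 4: at line 1 remove [ulzy,euffy,iqwld] add [awyg,ybssr,tvg] -> 12 lines: gvkue abmn awyg ybssr tvg yoa untu dbcpn qxs nid kyk mbvn
Hunk 5: at line 8 remove [qxs] add [lvz,yxfm,ktud] -> 14 lines: gvkue abmn awyg ybssr tvg yoa untu dbcpn lvz yxfm ktud nid kyk mbvn
Hunk 6: at line 6 remove [dbcpn] add [rfwbt,aed,alcx] -> 16 lines: gvkue abmn awyg ybssr tvg yoa untu rfwbt aed alcx lvz yxfm ktud nid kyk mbvn
Hunk 7: at line 5 remove [untu,rfwbt] add [ikku] -> 15 lines: gvkue abmn awyg ybssr tvg yoa ikku aed alcx lvz yxfm ktud nid kyk mbvn
Final line 12: ktud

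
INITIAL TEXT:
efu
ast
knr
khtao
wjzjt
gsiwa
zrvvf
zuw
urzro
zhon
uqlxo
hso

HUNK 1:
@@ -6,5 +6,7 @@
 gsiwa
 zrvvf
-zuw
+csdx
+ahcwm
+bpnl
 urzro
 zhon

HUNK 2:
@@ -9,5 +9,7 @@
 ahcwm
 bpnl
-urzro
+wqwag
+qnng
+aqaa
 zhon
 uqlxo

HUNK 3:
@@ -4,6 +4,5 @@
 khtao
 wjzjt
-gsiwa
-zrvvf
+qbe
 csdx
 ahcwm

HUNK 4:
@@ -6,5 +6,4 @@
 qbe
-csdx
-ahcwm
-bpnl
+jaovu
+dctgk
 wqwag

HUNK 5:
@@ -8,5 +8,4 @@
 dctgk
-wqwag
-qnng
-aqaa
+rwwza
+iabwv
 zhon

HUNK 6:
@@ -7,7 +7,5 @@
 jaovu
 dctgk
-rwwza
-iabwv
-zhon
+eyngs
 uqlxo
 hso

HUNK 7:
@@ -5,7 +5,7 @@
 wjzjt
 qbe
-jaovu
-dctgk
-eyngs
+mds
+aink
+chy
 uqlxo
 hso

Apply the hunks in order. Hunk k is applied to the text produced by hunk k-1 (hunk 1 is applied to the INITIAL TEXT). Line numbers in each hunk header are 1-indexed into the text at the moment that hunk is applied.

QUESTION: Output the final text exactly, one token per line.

Answer: efu
ast
knr
khtao
wjzjt
qbe
mds
aink
chy
uqlxo
hso

Derivation:
Hunk 1: at line 6 remove [zuw] add [csdx,ahcwm,bpnl] -> 14 lines: efu ast knr khtao wjzjt gsiwa zrvvf csdx ahcwm bpnl urzro zhon uqlxo hso
Hunk 2: at line 9 remove [urzro] add [wqwag,qnng,aqaa] -> 16 lines: efu ast knr khtao wjzjt gsiwa zrvvf csdx ahcwm bpnl wqwag qnng aqaa zhon uqlxo hso
Hunk 3: at line 4 remove [gsiwa,zrvvf] add [qbe] -> 15 lines: efu ast knr khtao wjzjt qbe csdx ahcwm bpnl wqwag qnng aqaa zhon uqlxo hso
Hunk 4: at line 6 remove [csdx,ahcwm,bpnl] add [jaovu,dctgk] -> 14 lines: efu ast knr khtao wjzjt qbe jaovu dctgk wqwag qnng aqaa zhon uqlxo hso
Hunk 5: at line 8 remove [wqwag,qnng,aqaa] add [rwwza,iabwv] -> 13 lines: efu ast knr khtao wjzjt qbe jaovu dctgk rwwza iabwv zhon uqlxo hso
Hunk 6: at line 7 remove [rwwza,iabwv,zhon] add [eyngs] -> 11 lines: efu ast knr khtao wjzjt qbe jaovu dctgk eyngs uqlxo hso
Hunk 7: at line 5 remove [jaovu,dctgk,eyngs] add [mds,aink,chy] -> 11 lines: efu ast knr khtao wjzjt qbe mds aink chy uqlxo hso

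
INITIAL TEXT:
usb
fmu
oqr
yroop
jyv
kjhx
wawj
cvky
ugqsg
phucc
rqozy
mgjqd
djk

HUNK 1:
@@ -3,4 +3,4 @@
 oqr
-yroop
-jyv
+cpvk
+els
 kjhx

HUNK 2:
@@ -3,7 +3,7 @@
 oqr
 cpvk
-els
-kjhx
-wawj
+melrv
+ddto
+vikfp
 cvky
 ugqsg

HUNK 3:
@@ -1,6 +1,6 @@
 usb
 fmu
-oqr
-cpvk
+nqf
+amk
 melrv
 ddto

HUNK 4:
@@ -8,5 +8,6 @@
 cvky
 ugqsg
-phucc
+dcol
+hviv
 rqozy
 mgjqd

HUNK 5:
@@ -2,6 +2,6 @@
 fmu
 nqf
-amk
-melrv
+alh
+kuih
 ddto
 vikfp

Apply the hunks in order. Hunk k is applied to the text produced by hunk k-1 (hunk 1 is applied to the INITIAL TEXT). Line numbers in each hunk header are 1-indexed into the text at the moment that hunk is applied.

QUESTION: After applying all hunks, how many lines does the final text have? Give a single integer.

Answer: 14

Derivation:
Hunk 1: at line 3 remove [yroop,jyv] add [cpvk,els] -> 13 lines: usb fmu oqr cpvk els kjhx wawj cvky ugqsg phucc rqozy mgjqd djk
Hunk 2: at line 3 remove [els,kjhx,wawj] add [melrv,ddto,vikfp] -> 13 lines: usb fmu oqr cpvk melrv ddto vikfp cvky ugqsg phucc rqozy mgjqd djk
Hunk 3: at line 1 remove [oqr,cpvk] add [nqf,amk] -> 13 lines: usb fmu nqf amk melrv ddto vikfp cvky ugqsg phucc rqozy mgjqd djk
Hunk 4: at line 8 remove [phucc] add [dcol,hviv] -> 14 lines: usb fmu nqf amk melrv ddto vikfp cvky ugqsg dcol hviv rqozy mgjqd djk
Hunk 5: at line 2 remove [amk,melrv] add [alh,kuih] -> 14 lines: usb fmu nqf alh kuih ddto vikfp cvky ugqsg dcol hviv rqozy mgjqd djk
Final line count: 14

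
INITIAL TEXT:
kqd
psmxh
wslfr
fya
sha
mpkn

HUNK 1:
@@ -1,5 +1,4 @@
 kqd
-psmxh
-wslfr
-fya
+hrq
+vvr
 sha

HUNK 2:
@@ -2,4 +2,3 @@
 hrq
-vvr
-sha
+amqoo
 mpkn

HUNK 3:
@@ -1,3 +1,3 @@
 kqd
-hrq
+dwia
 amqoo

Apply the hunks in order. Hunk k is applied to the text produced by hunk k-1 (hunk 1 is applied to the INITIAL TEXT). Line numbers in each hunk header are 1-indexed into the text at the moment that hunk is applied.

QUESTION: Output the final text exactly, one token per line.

Hunk 1: at line 1 remove [psmxh,wslfr,fya] add [hrq,vvr] -> 5 lines: kqd hrq vvr sha mpkn
Hunk 2: at line 2 remove [vvr,sha] add [amqoo] -> 4 lines: kqd hrq amqoo mpkn
Hunk 3: at line 1 remove [hrq] add [dwia] -> 4 lines: kqd dwia amqoo mpkn

Answer: kqd
dwia
amqoo
mpkn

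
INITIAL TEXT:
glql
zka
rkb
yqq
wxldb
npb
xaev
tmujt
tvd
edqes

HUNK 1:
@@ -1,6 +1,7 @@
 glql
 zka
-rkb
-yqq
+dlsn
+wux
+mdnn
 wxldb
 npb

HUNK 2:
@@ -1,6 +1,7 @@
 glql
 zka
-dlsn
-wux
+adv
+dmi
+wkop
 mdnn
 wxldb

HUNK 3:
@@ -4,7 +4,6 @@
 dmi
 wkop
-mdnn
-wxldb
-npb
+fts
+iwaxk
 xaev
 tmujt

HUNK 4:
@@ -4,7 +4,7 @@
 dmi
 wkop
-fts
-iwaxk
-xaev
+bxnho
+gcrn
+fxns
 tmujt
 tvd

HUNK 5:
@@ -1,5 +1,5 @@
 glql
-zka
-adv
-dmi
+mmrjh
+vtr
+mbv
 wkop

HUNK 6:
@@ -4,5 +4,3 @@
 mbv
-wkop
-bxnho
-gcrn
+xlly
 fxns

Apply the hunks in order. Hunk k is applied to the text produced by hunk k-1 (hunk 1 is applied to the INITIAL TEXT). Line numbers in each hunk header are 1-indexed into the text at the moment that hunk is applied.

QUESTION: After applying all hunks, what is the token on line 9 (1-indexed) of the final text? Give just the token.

Answer: edqes

Derivation:
Hunk 1: at line 1 remove [rkb,yqq] add [dlsn,wux,mdnn] -> 11 lines: glql zka dlsn wux mdnn wxldb npb xaev tmujt tvd edqes
Hunk 2: at line 1 remove [dlsn,wux] add [adv,dmi,wkop] -> 12 lines: glql zka adv dmi wkop mdnn wxldb npb xaev tmujt tvd edqes
Hunk 3: at line 4 remove [mdnn,wxldb,npb] add [fts,iwaxk] -> 11 lines: glql zka adv dmi wkop fts iwaxk xaev tmujt tvd edqes
Hunk 4: at line 4 remove [fts,iwaxk,xaev] add [bxnho,gcrn,fxns] -> 11 lines: glql zka adv dmi wkop bxnho gcrn fxns tmujt tvd edqes
Hunk 5: at line 1 remove [zka,adv,dmi] add [mmrjh,vtr,mbv] -> 11 lines: glql mmrjh vtr mbv wkop bxnho gcrn fxns tmujt tvd edqes
Hunk 6: at line 4 remove [wkop,bxnho,gcrn] add [xlly] -> 9 lines: glql mmrjh vtr mbv xlly fxns tmujt tvd edqes
Final line 9: edqes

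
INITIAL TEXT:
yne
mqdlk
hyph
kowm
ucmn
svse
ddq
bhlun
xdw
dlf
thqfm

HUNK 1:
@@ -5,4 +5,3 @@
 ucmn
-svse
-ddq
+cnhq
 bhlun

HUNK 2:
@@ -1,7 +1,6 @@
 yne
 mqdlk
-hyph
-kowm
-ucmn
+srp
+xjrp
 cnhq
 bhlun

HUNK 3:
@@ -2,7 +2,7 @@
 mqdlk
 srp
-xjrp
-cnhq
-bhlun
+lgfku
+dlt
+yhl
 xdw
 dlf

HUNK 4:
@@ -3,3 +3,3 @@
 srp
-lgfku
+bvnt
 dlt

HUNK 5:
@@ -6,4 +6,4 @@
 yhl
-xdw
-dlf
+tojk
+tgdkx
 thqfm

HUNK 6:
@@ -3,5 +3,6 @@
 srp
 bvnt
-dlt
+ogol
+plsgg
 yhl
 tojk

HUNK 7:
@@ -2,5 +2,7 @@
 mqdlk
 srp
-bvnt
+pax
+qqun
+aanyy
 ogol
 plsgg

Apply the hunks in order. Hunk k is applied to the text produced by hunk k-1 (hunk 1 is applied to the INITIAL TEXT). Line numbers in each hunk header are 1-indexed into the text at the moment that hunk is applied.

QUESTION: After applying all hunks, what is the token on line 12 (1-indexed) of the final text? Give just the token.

Hunk 1: at line 5 remove [svse,ddq] add [cnhq] -> 10 lines: yne mqdlk hyph kowm ucmn cnhq bhlun xdw dlf thqfm
Hunk 2: at line 1 remove [hyph,kowm,ucmn] add [srp,xjrp] -> 9 lines: yne mqdlk srp xjrp cnhq bhlun xdw dlf thqfm
Hunk 3: at line 2 remove [xjrp,cnhq,bhlun] add [lgfku,dlt,yhl] -> 9 lines: yne mqdlk srp lgfku dlt yhl xdw dlf thqfm
Hunk 4: at line 3 remove [lgfku] add [bvnt] -> 9 lines: yne mqdlk srp bvnt dlt yhl xdw dlf thqfm
Hunk 5: at line 6 remove [xdw,dlf] add [tojk,tgdkx] -> 9 lines: yne mqdlk srp bvnt dlt yhl tojk tgdkx thqfm
Hunk 6: at line 3 remove [dlt] add [ogol,plsgg] -> 10 lines: yne mqdlk srp bvnt ogol plsgg yhl tojk tgdkx thqfm
Hunk 7: at line 2 remove [bvnt] add [pax,qqun,aanyy] -> 12 lines: yne mqdlk srp pax qqun aanyy ogol plsgg yhl tojk tgdkx thqfm
Final line 12: thqfm

Answer: thqfm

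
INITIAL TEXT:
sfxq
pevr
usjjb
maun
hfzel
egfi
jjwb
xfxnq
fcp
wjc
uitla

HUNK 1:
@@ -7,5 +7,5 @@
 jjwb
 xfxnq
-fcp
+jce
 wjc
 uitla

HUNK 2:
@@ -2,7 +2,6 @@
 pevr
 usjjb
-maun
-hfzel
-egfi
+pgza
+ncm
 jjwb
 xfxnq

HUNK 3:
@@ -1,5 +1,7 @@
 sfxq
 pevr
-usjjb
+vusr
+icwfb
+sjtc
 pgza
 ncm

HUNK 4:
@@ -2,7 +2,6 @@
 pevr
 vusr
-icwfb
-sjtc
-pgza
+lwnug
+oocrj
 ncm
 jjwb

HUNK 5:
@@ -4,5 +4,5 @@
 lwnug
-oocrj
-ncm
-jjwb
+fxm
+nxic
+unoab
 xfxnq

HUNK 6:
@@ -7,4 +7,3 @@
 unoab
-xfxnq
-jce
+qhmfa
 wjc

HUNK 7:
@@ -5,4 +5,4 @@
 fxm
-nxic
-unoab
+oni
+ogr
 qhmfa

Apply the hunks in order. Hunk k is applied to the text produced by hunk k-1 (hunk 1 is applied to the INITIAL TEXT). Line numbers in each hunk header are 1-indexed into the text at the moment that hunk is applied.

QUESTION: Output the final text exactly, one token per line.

Hunk 1: at line 7 remove [fcp] add [jce] -> 11 lines: sfxq pevr usjjb maun hfzel egfi jjwb xfxnq jce wjc uitla
Hunk 2: at line 2 remove [maun,hfzel,egfi] add [pgza,ncm] -> 10 lines: sfxq pevr usjjb pgza ncm jjwb xfxnq jce wjc uitla
Hunk 3: at line 1 remove [usjjb] add [vusr,icwfb,sjtc] -> 12 lines: sfxq pevr vusr icwfb sjtc pgza ncm jjwb xfxnq jce wjc uitla
Hunk 4: at line 2 remove [icwfb,sjtc,pgza] add [lwnug,oocrj] -> 11 lines: sfxq pevr vusr lwnug oocrj ncm jjwb xfxnq jce wjc uitla
Hunk 5: at line 4 remove [oocrj,ncm,jjwb] add [fxm,nxic,unoab] -> 11 lines: sfxq pevr vusr lwnug fxm nxic unoab xfxnq jce wjc uitla
Hunk 6: at line 7 remove [xfxnq,jce] add [qhmfa] -> 10 lines: sfxq pevr vusr lwnug fxm nxic unoab qhmfa wjc uitla
Hunk 7: at line 5 remove [nxic,unoab] add [oni,ogr] -> 10 lines: sfxq pevr vusr lwnug fxm oni ogr qhmfa wjc uitla

Answer: sfxq
pevr
vusr
lwnug
fxm
oni
ogr
qhmfa
wjc
uitla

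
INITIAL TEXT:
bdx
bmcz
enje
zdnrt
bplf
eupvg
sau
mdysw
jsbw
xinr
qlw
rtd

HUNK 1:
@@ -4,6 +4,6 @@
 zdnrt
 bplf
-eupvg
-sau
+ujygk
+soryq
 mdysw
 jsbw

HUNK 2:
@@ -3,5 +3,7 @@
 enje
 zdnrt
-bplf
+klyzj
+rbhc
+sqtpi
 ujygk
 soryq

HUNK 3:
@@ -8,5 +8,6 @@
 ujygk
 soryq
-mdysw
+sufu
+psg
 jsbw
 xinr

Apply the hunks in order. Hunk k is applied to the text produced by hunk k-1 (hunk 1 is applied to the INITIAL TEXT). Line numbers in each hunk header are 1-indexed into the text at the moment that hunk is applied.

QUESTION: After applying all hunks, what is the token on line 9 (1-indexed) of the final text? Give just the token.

Hunk 1: at line 4 remove [eupvg,sau] add [ujygk,soryq] -> 12 lines: bdx bmcz enje zdnrt bplf ujygk soryq mdysw jsbw xinr qlw rtd
Hunk 2: at line 3 remove [bplf] add [klyzj,rbhc,sqtpi] -> 14 lines: bdx bmcz enje zdnrt klyzj rbhc sqtpi ujygk soryq mdysw jsbw xinr qlw rtd
Hunk 3: at line 8 remove [mdysw] add [sufu,psg] -> 15 lines: bdx bmcz enje zdnrt klyzj rbhc sqtpi ujygk soryq sufu psg jsbw xinr qlw rtd
Final line 9: soryq

Answer: soryq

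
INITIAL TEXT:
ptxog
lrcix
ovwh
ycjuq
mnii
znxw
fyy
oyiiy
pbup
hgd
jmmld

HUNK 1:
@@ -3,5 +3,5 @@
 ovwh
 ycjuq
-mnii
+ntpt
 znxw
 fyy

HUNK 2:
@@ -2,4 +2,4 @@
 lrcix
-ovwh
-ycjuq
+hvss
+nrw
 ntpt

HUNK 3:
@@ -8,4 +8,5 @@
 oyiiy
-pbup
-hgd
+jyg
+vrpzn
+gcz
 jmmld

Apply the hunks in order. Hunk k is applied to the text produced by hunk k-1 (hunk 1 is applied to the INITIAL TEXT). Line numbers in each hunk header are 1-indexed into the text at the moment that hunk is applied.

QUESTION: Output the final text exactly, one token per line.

Answer: ptxog
lrcix
hvss
nrw
ntpt
znxw
fyy
oyiiy
jyg
vrpzn
gcz
jmmld

Derivation:
Hunk 1: at line 3 remove [mnii] add [ntpt] -> 11 lines: ptxog lrcix ovwh ycjuq ntpt znxw fyy oyiiy pbup hgd jmmld
Hunk 2: at line 2 remove [ovwh,ycjuq] add [hvss,nrw] -> 11 lines: ptxog lrcix hvss nrw ntpt znxw fyy oyiiy pbup hgd jmmld
Hunk 3: at line 8 remove [pbup,hgd] add [jyg,vrpzn,gcz] -> 12 lines: ptxog lrcix hvss nrw ntpt znxw fyy oyiiy jyg vrpzn gcz jmmld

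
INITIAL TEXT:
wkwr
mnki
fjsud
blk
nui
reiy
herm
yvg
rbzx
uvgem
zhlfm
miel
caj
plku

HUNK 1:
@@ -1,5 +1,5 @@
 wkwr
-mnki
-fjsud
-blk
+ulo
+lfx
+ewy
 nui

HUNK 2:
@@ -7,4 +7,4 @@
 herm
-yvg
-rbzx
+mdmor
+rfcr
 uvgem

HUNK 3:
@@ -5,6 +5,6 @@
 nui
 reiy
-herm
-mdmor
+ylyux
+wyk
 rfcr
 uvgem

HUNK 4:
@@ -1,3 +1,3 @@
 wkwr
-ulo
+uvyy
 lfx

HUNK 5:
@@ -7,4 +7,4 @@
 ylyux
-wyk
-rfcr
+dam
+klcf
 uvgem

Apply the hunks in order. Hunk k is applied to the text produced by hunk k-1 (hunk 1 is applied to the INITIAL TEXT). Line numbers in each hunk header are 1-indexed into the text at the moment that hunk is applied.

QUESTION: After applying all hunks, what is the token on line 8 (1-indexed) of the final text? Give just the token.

Answer: dam

Derivation:
Hunk 1: at line 1 remove [mnki,fjsud,blk] add [ulo,lfx,ewy] -> 14 lines: wkwr ulo lfx ewy nui reiy herm yvg rbzx uvgem zhlfm miel caj plku
Hunk 2: at line 7 remove [yvg,rbzx] add [mdmor,rfcr] -> 14 lines: wkwr ulo lfx ewy nui reiy herm mdmor rfcr uvgem zhlfm miel caj plku
Hunk 3: at line 5 remove [herm,mdmor] add [ylyux,wyk] -> 14 lines: wkwr ulo lfx ewy nui reiy ylyux wyk rfcr uvgem zhlfm miel caj plku
Hunk 4: at line 1 remove [ulo] add [uvyy] -> 14 lines: wkwr uvyy lfx ewy nui reiy ylyux wyk rfcr uvgem zhlfm miel caj plku
Hunk 5: at line 7 remove [wyk,rfcr] add [dam,klcf] -> 14 lines: wkwr uvyy lfx ewy nui reiy ylyux dam klcf uvgem zhlfm miel caj plku
Final line 8: dam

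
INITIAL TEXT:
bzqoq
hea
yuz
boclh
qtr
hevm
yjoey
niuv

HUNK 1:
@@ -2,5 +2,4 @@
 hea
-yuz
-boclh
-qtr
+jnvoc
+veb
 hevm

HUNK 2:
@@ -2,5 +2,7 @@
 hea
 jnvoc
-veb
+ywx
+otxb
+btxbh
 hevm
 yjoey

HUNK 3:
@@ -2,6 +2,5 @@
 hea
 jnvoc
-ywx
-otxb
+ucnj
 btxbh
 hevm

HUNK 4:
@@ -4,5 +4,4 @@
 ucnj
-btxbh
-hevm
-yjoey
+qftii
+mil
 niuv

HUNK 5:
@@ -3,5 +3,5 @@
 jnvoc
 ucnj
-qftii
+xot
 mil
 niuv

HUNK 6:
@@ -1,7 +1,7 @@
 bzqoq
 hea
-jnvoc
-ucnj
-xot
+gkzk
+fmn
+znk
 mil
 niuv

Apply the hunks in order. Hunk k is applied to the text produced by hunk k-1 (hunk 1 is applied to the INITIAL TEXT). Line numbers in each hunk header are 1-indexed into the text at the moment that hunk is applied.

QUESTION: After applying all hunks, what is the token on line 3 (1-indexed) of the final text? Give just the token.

Answer: gkzk

Derivation:
Hunk 1: at line 2 remove [yuz,boclh,qtr] add [jnvoc,veb] -> 7 lines: bzqoq hea jnvoc veb hevm yjoey niuv
Hunk 2: at line 2 remove [veb] add [ywx,otxb,btxbh] -> 9 lines: bzqoq hea jnvoc ywx otxb btxbh hevm yjoey niuv
Hunk 3: at line 2 remove [ywx,otxb] add [ucnj] -> 8 lines: bzqoq hea jnvoc ucnj btxbh hevm yjoey niuv
Hunk 4: at line 4 remove [btxbh,hevm,yjoey] add [qftii,mil] -> 7 lines: bzqoq hea jnvoc ucnj qftii mil niuv
Hunk 5: at line 3 remove [qftii] add [xot] -> 7 lines: bzqoq hea jnvoc ucnj xot mil niuv
Hunk 6: at line 1 remove [jnvoc,ucnj,xot] add [gkzk,fmn,znk] -> 7 lines: bzqoq hea gkzk fmn znk mil niuv
Final line 3: gkzk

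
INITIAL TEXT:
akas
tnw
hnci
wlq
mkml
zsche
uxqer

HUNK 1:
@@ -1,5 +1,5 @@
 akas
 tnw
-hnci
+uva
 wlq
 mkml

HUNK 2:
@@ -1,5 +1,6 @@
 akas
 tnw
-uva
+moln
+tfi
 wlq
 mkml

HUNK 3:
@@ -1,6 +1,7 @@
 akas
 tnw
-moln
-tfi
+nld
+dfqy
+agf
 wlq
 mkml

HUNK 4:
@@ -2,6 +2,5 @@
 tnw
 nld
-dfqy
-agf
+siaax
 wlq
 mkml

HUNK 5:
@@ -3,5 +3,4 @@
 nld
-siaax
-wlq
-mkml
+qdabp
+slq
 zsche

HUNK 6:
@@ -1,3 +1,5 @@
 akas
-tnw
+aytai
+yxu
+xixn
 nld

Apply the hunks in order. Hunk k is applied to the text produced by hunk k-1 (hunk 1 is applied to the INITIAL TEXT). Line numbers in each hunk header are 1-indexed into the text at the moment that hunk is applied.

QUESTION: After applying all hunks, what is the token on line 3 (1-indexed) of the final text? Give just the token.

Hunk 1: at line 1 remove [hnci] add [uva] -> 7 lines: akas tnw uva wlq mkml zsche uxqer
Hunk 2: at line 1 remove [uva] add [moln,tfi] -> 8 lines: akas tnw moln tfi wlq mkml zsche uxqer
Hunk 3: at line 1 remove [moln,tfi] add [nld,dfqy,agf] -> 9 lines: akas tnw nld dfqy agf wlq mkml zsche uxqer
Hunk 4: at line 2 remove [dfqy,agf] add [siaax] -> 8 lines: akas tnw nld siaax wlq mkml zsche uxqer
Hunk 5: at line 3 remove [siaax,wlq,mkml] add [qdabp,slq] -> 7 lines: akas tnw nld qdabp slq zsche uxqer
Hunk 6: at line 1 remove [tnw] add [aytai,yxu,xixn] -> 9 lines: akas aytai yxu xixn nld qdabp slq zsche uxqer
Final line 3: yxu

Answer: yxu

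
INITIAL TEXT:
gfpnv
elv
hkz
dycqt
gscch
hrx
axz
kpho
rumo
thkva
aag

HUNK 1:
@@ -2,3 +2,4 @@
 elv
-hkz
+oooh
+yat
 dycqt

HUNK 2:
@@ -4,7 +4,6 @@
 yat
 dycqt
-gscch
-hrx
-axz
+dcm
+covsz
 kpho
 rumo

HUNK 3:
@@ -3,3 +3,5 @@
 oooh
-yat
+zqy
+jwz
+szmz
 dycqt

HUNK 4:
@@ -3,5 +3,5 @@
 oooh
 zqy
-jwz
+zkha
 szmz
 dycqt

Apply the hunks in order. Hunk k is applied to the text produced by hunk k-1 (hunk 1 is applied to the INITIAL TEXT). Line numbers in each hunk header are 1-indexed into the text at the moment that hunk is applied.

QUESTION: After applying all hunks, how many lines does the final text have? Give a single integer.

Answer: 13

Derivation:
Hunk 1: at line 2 remove [hkz] add [oooh,yat] -> 12 lines: gfpnv elv oooh yat dycqt gscch hrx axz kpho rumo thkva aag
Hunk 2: at line 4 remove [gscch,hrx,axz] add [dcm,covsz] -> 11 lines: gfpnv elv oooh yat dycqt dcm covsz kpho rumo thkva aag
Hunk 3: at line 3 remove [yat] add [zqy,jwz,szmz] -> 13 lines: gfpnv elv oooh zqy jwz szmz dycqt dcm covsz kpho rumo thkva aag
Hunk 4: at line 3 remove [jwz] add [zkha] -> 13 lines: gfpnv elv oooh zqy zkha szmz dycqt dcm covsz kpho rumo thkva aag
Final line count: 13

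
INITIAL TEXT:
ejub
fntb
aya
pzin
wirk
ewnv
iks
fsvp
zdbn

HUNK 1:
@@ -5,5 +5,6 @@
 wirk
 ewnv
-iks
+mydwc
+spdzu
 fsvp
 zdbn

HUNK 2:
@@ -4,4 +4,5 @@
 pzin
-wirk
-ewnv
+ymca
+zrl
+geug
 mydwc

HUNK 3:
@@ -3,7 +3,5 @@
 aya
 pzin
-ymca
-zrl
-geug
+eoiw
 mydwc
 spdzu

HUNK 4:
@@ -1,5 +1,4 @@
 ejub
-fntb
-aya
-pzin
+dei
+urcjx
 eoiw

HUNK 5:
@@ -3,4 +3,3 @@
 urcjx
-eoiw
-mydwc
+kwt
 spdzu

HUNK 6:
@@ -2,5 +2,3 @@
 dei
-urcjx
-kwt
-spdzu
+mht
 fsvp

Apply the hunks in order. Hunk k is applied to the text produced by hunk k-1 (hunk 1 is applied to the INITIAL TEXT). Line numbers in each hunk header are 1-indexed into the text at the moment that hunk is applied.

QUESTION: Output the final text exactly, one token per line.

Answer: ejub
dei
mht
fsvp
zdbn

Derivation:
Hunk 1: at line 5 remove [iks] add [mydwc,spdzu] -> 10 lines: ejub fntb aya pzin wirk ewnv mydwc spdzu fsvp zdbn
Hunk 2: at line 4 remove [wirk,ewnv] add [ymca,zrl,geug] -> 11 lines: ejub fntb aya pzin ymca zrl geug mydwc spdzu fsvp zdbn
Hunk 3: at line 3 remove [ymca,zrl,geug] add [eoiw] -> 9 lines: ejub fntb aya pzin eoiw mydwc spdzu fsvp zdbn
Hunk 4: at line 1 remove [fntb,aya,pzin] add [dei,urcjx] -> 8 lines: ejub dei urcjx eoiw mydwc spdzu fsvp zdbn
Hunk 5: at line 3 remove [eoiw,mydwc] add [kwt] -> 7 lines: ejub dei urcjx kwt spdzu fsvp zdbn
Hunk 6: at line 2 remove [urcjx,kwt,spdzu] add [mht] -> 5 lines: ejub dei mht fsvp zdbn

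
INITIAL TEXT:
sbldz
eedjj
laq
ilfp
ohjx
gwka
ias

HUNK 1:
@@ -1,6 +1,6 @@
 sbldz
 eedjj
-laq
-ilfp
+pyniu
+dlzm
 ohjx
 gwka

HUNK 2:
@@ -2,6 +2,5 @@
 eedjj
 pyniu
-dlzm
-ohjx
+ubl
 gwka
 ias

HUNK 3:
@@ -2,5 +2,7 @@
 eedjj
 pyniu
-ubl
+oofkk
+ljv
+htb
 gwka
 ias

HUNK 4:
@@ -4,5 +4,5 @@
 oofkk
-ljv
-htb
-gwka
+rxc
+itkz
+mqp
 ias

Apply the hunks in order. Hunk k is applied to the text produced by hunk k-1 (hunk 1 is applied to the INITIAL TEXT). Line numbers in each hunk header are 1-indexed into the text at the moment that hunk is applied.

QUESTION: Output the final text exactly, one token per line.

Hunk 1: at line 1 remove [laq,ilfp] add [pyniu,dlzm] -> 7 lines: sbldz eedjj pyniu dlzm ohjx gwka ias
Hunk 2: at line 2 remove [dlzm,ohjx] add [ubl] -> 6 lines: sbldz eedjj pyniu ubl gwka ias
Hunk 3: at line 2 remove [ubl] add [oofkk,ljv,htb] -> 8 lines: sbldz eedjj pyniu oofkk ljv htb gwka ias
Hunk 4: at line 4 remove [ljv,htb,gwka] add [rxc,itkz,mqp] -> 8 lines: sbldz eedjj pyniu oofkk rxc itkz mqp ias

Answer: sbldz
eedjj
pyniu
oofkk
rxc
itkz
mqp
ias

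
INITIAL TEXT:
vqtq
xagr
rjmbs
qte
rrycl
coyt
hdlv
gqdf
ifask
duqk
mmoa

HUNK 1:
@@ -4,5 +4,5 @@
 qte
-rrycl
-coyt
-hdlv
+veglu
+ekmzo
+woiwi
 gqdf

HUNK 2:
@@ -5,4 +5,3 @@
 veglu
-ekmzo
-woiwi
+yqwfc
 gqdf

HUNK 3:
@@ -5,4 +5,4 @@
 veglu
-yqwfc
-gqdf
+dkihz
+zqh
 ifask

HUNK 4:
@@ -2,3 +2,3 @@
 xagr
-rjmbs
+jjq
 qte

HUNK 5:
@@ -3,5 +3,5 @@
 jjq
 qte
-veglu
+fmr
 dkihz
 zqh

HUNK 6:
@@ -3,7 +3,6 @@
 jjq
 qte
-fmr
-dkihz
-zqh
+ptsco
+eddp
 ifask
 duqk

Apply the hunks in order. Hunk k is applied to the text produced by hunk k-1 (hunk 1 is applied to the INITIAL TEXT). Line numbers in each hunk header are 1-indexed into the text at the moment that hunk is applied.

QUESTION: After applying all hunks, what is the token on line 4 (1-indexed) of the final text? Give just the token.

Hunk 1: at line 4 remove [rrycl,coyt,hdlv] add [veglu,ekmzo,woiwi] -> 11 lines: vqtq xagr rjmbs qte veglu ekmzo woiwi gqdf ifask duqk mmoa
Hunk 2: at line 5 remove [ekmzo,woiwi] add [yqwfc] -> 10 lines: vqtq xagr rjmbs qte veglu yqwfc gqdf ifask duqk mmoa
Hunk 3: at line 5 remove [yqwfc,gqdf] add [dkihz,zqh] -> 10 lines: vqtq xagr rjmbs qte veglu dkihz zqh ifask duqk mmoa
Hunk 4: at line 2 remove [rjmbs] add [jjq] -> 10 lines: vqtq xagr jjq qte veglu dkihz zqh ifask duqk mmoa
Hunk 5: at line 3 remove [veglu] add [fmr] -> 10 lines: vqtq xagr jjq qte fmr dkihz zqh ifask duqk mmoa
Hunk 6: at line 3 remove [fmr,dkihz,zqh] add [ptsco,eddp] -> 9 lines: vqtq xagr jjq qte ptsco eddp ifask duqk mmoa
Final line 4: qte

Answer: qte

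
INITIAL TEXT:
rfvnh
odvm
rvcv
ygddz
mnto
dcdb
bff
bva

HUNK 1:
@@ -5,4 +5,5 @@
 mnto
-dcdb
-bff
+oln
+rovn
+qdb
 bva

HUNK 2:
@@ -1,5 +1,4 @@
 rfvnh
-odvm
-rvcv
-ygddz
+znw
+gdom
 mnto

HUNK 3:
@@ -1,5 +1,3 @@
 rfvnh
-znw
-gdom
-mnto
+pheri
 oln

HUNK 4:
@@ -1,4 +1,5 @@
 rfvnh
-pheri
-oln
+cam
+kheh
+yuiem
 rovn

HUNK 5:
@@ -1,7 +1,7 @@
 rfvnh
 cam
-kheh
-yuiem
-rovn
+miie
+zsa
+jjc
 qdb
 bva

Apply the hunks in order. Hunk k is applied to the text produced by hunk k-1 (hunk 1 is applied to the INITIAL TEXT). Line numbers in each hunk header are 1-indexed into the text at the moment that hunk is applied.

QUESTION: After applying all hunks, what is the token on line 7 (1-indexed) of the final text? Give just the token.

Answer: bva

Derivation:
Hunk 1: at line 5 remove [dcdb,bff] add [oln,rovn,qdb] -> 9 lines: rfvnh odvm rvcv ygddz mnto oln rovn qdb bva
Hunk 2: at line 1 remove [odvm,rvcv,ygddz] add [znw,gdom] -> 8 lines: rfvnh znw gdom mnto oln rovn qdb bva
Hunk 3: at line 1 remove [znw,gdom,mnto] add [pheri] -> 6 lines: rfvnh pheri oln rovn qdb bva
Hunk 4: at line 1 remove [pheri,oln] add [cam,kheh,yuiem] -> 7 lines: rfvnh cam kheh yuiem rovn qdb bva
Hunk 5: at line 1 remove [kheh,yuiem,rovn] add [miie,zsa,jjc] -> 7 lines: rfvnh cam miie zsa jjc qdb bva
Final line 7: bva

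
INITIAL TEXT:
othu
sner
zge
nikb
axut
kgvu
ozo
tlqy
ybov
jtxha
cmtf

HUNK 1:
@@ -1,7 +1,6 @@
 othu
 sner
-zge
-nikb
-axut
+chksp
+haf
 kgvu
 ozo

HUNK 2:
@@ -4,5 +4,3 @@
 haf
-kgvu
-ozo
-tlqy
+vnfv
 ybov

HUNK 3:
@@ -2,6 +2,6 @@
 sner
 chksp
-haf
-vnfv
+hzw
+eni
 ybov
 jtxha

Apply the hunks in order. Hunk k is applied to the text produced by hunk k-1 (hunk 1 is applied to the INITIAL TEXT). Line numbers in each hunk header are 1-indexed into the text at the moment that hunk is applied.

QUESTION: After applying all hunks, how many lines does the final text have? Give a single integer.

Hunk 1: at line 1 remove [zge,nikb,axut] add [chksp,haf] -> 10 lines: othu sner chksp haf kgvu ozo tlqy ybov jtxha cmtf
Hunk 2: at line 4 remove [kgvu,ozo,tlqy] add [vnfv] -> 8 lines: othu sner chksp haf vnfv ybov jtxha cmtf
Hunk 3: at line 2 remove [haf,vnfv] add [hzw,eni] -> 8 lines: othu sner chksp hzw eni ybov jtxha cmtf
Final line count: 8

Answer: 8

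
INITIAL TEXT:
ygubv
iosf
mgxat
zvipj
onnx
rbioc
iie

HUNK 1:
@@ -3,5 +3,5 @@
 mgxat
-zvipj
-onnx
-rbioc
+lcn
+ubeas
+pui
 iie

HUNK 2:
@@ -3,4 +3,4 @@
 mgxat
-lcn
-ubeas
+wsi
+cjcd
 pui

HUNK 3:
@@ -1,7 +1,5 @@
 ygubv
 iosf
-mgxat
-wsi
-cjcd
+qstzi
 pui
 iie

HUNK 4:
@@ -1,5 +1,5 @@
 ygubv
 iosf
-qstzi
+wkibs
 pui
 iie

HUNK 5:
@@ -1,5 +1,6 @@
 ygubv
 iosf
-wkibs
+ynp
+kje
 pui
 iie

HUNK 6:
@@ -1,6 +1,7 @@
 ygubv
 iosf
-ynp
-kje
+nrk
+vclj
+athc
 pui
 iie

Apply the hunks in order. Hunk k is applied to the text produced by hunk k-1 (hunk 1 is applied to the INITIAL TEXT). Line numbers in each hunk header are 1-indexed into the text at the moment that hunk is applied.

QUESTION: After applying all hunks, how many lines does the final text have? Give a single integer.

Hunk 1: at line 3 remove [zvipj,onnx,rbioc] add [lcn,ubeas,pui] -> 7 lines: ygubv iosf mgxat lcn ubeas pui iie
Hunk 2: at line 3 remove [lcn,ubeas] add [wsi,cjcd] -> 7 lines: ygubv iosf mgxat wsi cjcd pui iie
Hunk 3: at line 1 remove [mgxat,wsi,cjcd] add [qstzi] -> 5 lines: ygubv iosf qstzi pui iie
Hunk 4: at line 1 remove [qstzi] add [wkibs] -> 5 lines: ygubv iosf wkibs pui iie
Hunk 5: at line 1 remove [wkibs] add [ynp,kje] -> 6 lines: ygubv iosf ynp kje pui iie
Hunk 6: at line 1 remove [ynp,kje] add [nrk,vclj,athc] -> 7 lines: ygubv iosf nrk vclj athc pui iie
Final line count: 7

Answer: 7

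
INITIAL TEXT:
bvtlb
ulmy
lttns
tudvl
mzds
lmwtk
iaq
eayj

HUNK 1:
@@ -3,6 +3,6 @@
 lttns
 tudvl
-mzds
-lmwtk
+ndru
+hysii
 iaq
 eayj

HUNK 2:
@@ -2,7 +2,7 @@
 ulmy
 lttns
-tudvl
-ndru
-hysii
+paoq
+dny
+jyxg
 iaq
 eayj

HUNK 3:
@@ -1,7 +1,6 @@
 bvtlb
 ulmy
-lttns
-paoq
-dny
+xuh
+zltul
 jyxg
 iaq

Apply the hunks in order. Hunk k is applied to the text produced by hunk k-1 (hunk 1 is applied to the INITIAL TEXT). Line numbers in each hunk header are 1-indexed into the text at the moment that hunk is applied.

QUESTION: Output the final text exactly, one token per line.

Answer: bvtlb
ulmy
xuh
zltul
jyxg
iaq
eayj

Derivation:
Hunk 1: at line 3 remove [mzds,lmwtk] add [ndru,hysii] -> 8 lines: bvtlb ulmy lttns tudvl ndru hysii iaq eayj
Hunk 2: at line 2 remove [tudvl,ndru,hysii] add [paoq,dny,jyxg] -> 8 lines: bvtlb ulmy lttns paoq dny jyxg iaq eayj
Hunk 3: at line 1 remove [lttns,paoq,dny] add [xuh,zltul] -> 7 lines: bvtlb ulmy xuh zltul jyxg iaq eayj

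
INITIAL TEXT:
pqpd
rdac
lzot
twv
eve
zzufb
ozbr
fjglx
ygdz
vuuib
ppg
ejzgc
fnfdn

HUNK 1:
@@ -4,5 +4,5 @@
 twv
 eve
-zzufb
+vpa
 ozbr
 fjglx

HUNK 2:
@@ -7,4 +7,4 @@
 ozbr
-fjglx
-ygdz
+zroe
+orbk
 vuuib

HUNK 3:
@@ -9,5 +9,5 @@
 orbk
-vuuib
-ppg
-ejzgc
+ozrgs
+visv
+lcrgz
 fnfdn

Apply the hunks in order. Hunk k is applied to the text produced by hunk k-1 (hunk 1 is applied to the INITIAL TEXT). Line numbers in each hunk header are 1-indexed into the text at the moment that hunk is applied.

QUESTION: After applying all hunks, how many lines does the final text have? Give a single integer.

Answer: 13

Derivation:
Hunk 1: at line 4 remove [zzufb] add [vpa] -> 13 lines: pqpd rdac lzot twv eve vpa ozbr fjglx ygdz vuuib ppg ejzgc fnfdn
Hunk 2: at line 7 remove [fjglx,ygdz] add [zroe,orbk] -> 13 lines: pqpd rdac lzot twv eve vpa ozbr zroe orbk vuuib ppg ejzgc fnfdn
Hunk 3: at line 9 remove [vuuib,ppg,ejzgc] add [ozrgs,visv,lcrgz] -> 13 lines: pqpd rdac lzot twv eve vpa ozbr zroe orbk ozrgs visv lcrgz fnfdn
Final line count: 13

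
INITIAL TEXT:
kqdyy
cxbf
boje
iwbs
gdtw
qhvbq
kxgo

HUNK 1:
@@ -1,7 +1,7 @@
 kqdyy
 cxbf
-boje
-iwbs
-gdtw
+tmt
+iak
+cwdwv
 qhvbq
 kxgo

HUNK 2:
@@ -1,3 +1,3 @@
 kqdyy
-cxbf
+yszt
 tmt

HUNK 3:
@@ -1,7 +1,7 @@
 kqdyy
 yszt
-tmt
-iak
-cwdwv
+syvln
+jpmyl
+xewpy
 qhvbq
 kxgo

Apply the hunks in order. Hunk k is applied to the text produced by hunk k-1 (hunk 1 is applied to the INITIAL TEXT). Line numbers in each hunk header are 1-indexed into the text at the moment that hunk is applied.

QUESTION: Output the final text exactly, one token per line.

Answer: kqdyy
yszt
syvln
jpmyl
xewpy
qhvbq
kxgo

Derivation:
Hunk 1: at line 1 remove [boje,iwbs,gdtw] add [tmt,iak,cwdwv] -> 7 lines: kqdyy cxbf tmt iak cwdwv qhvbq kxgo
Hunk 2: at line 1 remove [cxbf] add [yszt] -> 7 lines: kqdyy yszt tmt iak cwdwv qhvbq kxgo
Hunk 3: at line 1 remove [tmt,iak,cwdwv] add [syvln,jpmyl,xewpy] -> 7 lines: kqdyy yszt syvln jpmyl xewpy qhvbq kxgo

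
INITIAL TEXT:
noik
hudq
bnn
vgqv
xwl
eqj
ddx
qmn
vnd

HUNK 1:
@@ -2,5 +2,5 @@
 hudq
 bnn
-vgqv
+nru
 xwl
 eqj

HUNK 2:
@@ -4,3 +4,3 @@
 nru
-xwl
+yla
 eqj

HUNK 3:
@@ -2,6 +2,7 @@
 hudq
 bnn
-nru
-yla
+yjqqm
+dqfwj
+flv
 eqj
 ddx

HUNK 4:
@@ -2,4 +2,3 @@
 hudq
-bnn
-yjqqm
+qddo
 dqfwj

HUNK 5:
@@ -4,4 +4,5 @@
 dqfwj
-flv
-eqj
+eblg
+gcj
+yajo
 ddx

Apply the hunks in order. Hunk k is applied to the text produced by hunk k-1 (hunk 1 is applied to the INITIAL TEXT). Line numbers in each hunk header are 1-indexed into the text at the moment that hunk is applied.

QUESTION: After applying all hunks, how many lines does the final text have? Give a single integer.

Answer: 10

Derivation:
Hunk 1: at line 2 remove [vgqv] add [nru] -> 9 lines: noik hudq bnn nru xwl eqj ddx qmn vnd
Hunk 2: at line 4 remove [xwl] add [yla] -> 9 lines: noik hudq bnn nru yla eqj ddx qmn vnd
Hunk 3: at line 2 remove [nru,yla] add [yjqqm,dqfwj,flv] -> 10 lines: noik hudq bnn yjqqm dqfwj flv eqj ddx qmn vnd
Hunk 4: at line 2 remove [bnn,yjqqm] add [qddo] -> 9 lines: noik hudq qddo dqfwj flv eqj ddx qmn vnd
Hunk 5: at line 4 remove [flv,eqj] add [eblg,gcj,yajo] -> 10 lines: noik hudq qddo dqfwj eblg gcj yajo ddx qmn vnd
Final line count: 10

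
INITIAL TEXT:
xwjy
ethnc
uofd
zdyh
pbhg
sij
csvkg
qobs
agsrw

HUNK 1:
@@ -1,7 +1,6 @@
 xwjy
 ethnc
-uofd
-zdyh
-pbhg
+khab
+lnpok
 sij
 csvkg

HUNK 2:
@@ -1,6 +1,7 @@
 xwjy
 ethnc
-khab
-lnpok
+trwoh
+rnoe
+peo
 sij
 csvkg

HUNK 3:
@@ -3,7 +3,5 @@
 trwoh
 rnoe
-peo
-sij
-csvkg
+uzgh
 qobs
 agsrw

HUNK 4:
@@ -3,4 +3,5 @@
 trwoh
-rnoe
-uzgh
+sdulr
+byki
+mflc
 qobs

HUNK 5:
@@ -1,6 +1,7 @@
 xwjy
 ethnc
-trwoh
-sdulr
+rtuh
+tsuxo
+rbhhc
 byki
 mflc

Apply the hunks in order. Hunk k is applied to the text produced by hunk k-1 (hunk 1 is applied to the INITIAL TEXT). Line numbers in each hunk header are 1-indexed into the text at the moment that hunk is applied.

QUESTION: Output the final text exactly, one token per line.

Hunk 1: at line 1 remove [uofd,zdyh,pbhg] add [khab,lnpok] -> 8 lines: xwjy ethnc khab lnpok sij csvkg qobs agsrw
Hunk 2: at line 1 remove [khab,lnpok] add [trwoh,rnoe,peo] -> 9 lines: xwjy ethnc trwoh rnoe peo sij csvkg qobs agsrw
Hunk 3: at line 3 remove [peo,sij,csvkg] add [uzgh] -> 7 lines: xwjy ethnc trwoh rnoe uzgh qobs agsrw
Hunk 4: at line 3 remove [rnoe,uzgh] add [sdulr,byki,mflc] -> 8 lines: xwjy ethnc trwoh sdulr byki mflc qobs agsrw
Hunk 5: at line 1 remove [trwoh,sdulr] add [rtuh,tsuxo,rbhhc] -> 9 lines: xwjy ethnc rtuh tsuxo rbhhc byki mflc qobs agsrw

Answer: xwjy
ethnc
rtuh
tsuxo
rbhhc
byki
mflc
qobs
agsrw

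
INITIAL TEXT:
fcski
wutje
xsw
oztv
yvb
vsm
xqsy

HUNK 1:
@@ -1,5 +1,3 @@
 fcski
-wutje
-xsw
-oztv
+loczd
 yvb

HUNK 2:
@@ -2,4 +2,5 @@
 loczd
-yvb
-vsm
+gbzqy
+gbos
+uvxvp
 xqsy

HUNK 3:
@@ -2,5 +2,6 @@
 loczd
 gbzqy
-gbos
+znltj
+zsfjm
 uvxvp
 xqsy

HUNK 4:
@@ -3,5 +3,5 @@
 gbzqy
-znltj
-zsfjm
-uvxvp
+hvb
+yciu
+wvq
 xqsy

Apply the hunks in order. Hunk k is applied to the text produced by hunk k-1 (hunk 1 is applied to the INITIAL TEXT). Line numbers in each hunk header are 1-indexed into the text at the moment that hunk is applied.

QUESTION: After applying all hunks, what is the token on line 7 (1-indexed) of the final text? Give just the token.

Hunk 1: at line 1 remove [wutje,xsw,oztv] add [loczd] -> 5 lines: fcski loczd yvb vsm xqsy
Hunk 2: at line 2 remove [yvb,vsm] add [gbzqy,gbos,uvxvp] -> 6 lines: fcski loczd gbzqy gbos uvxvp xqsy
Hunk 3: at line 2 remove [gbos] add [znltj,zsfjm] -> 7 lines: fcski loczd gbzqy znltj zsfjm uvxvp xqsy
Hunk 4: at line 3 remove [znltj,zsfjm,uvxvp] add [hvb,yciu,wvq] -> 7 lines: fcski loczd gbzqy hvb yciu wvq xqsy
Final line 7: xqsy

Answer: xqsy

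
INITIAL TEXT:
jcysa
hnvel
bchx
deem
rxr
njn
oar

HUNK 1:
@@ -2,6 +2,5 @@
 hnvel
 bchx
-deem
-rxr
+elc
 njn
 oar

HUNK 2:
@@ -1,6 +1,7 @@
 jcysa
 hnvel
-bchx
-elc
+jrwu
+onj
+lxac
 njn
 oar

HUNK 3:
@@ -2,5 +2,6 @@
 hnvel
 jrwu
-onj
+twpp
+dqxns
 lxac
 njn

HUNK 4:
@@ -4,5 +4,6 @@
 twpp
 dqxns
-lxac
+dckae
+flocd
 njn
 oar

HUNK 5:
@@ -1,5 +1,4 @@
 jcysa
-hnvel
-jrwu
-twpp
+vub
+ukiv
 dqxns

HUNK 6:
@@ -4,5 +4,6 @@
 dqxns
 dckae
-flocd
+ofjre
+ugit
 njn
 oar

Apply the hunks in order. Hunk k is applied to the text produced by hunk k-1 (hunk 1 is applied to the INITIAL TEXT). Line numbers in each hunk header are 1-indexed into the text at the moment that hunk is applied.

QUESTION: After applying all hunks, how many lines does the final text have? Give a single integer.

Hunk 1: at line 2 remove [deem,rxr] add [elc] -> 6 lines: jcysa hnvel bchx elc njn oar
Hunk 2: at line 1 remove [bchx,elc] add [jrwu,onj,lxac] -> 7 lines: jcysa hnvel jrwu onj lxac njn oar
Hunk 3: at line 2 remove [onj] add [twpp,dqxns] -> 8 lines: jcysa hnvel jrwu twpp dqxns lxac njn oar
Hunk 4: at line 4 remove [lxac] add [dckae,flocd] -> 9 lines: jcysa hnvel jrwu twpp dqxns dckae flocd njn oar
Hunk 5: at line 1 remove [hnvel,jrwu,twpp] add [vub,ukiv] -> 8 lines: jcysa vub ukiv dqxns dckae flocd njn oar
Hunk 6: at line 4 remove [flocd] add [ofjre,ugit] -> 9 lines: jcysa vub ukiv dqxns dckae ofjre ugit njn oar
Final line count: 9

Answer: 9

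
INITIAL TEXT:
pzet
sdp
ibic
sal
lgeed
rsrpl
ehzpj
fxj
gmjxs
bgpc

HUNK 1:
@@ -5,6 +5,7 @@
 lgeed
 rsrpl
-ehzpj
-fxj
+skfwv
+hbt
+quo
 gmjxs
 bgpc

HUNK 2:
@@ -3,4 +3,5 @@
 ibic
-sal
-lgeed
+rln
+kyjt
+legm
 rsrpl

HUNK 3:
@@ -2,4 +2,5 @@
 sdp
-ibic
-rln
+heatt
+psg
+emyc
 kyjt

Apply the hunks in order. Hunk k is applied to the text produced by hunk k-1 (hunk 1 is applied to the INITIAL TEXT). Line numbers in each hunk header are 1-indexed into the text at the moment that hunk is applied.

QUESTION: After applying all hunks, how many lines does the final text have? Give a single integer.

Hunk 1: at line 5 remove [ehzpj,fxj] add [skfwv,hbt,quo] -> 11 lines: pzet sdp ibic sal lgeed rsrpl skfwv hbt quo gmjxs bgpc
Hunk 2: at line 3 remove [sal,lgeed] add [rln,kyjt,legm] -> 12 lines: pzet sdp ibic rln kyjt legm rsrpl skfwv hbt quo gmjxs bgpc
Hunk 3: at line 2 remove [ibic,rln] add [heatt,psg,emyc] -> 13 lines: pzet sdp heatt psg emyc kyjt legm rsrpl skfwv hbt quo gmjxs bgpc
Final line count: 13

Answer: 13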